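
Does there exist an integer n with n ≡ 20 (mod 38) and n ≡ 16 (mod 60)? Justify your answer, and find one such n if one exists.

The moduli are not coprime: gcd(38, 60) = 2. Compatibility requires 2 ∣ (16 − 20) = -4, which holds, so solutions exist.
Put n = 20 + 38t, so we need 38t ≡ 56 (mod 60), equivalently (divide by 2) 19t ≡ 28 (mod 30).
Note 19·19 = 361 ≡ 1 (mod 30) (as 361 − 1 = 12·30), so 19⁻¹ ≡ 19.
Multiplying by 19: t ≡ 19·28 = 532 ≡ 22 (mod 30).
Then n = 20 + 38·22 = 856.
Indeed 856 ≡ 20 (mod 38) and 856 ≡ 16 (mod 60).

n = 856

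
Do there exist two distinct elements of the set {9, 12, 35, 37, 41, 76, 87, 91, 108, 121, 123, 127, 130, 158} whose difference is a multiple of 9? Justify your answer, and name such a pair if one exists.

The pair (9, 108) works.

Both 9 and 108 leave remainder 0 on division by 9; their difference 99 = 11·9 is a multiple of 9.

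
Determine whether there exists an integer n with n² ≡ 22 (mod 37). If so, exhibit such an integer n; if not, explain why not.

Apply Euler's criterion with the prime 37: 22 is a quadratic residue iff 22^18 ≡ 1 (mod 37), and a non-residue iff it is ≡ −1.
Squaring successively (mod 37): 22^2 = 484 ≡ 3; 22^4 ≡ 3² = 9 ≡ 9; 22^8 ≡ 9² = 81 ≡ 7; 22^16 ≡ 7² = 49 ≡ 12.
Since 18 = 16 + 2, 22^18 ≡ 12 · 3; multiplying out mod 37: 12·3 = 36 ≡ 36. Thus 22^18 ≡ 36 ≡ −1 (mod 37).
By Euler's criterion 22 is a quadratic non-residue mod 37: no n satisfies n² ≡ 22 (mod 37).

No, no such integer exists.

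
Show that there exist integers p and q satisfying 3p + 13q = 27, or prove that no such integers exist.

3 and 13 are coprime, so 3p + 13q ranges over all of ℤ.
Run the Euclidean algorithm on 13 and 3: 13 = 4·3 + 1, 3 = 3·1 + 0.
Unwinding: 1 = 13 − 4·3, i.e. 3·(-4) + 13·1 = 1.
Multiplying through by 27: p = (-4)·27 = -108, q = 1·27 = 27 is a solution.
Adding 9·13 to p and subtracting 9·3 from q gives the tidier solution (9, 0).
Check: 3·9 + 13·0 = 27 + 0 = 27. ✓

p = 9, q = 0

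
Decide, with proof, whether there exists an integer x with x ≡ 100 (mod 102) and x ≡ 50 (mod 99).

Both moduli are multiples of 3 = gcd(102, 99), so any solution would satisfy x ≡ 100 and x ≡ 50 modulo 3 simultaneously.
However 100 ≡ 1 and 50 ≡ 2 (mod 3), and 1 ≠ 2.
Therefore no such x exists.

No such integer exists.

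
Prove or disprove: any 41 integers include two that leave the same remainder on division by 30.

Partition the integers by their residue mod 30; there are 30 classes.
Placing 41 integers into 30 classes, some class receives at least two — say a and b.
That is, a and b leave the same remainder on division by 30, as claimed.

True.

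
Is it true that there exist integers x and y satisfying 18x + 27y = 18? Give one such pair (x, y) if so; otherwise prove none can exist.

gcd(18, 27) = 9, and 9 divides 18, so integer solutions exist.
Dividing through by 9 reduces the equation to 2x + 3y = 2.
Dividing repeatedly: 3 = 1·2 + 1, 2 = 2·1 + 0.
Working back up the chain: 1 = 3 − 1·2. So 2·(-1) + 3·1 = 1.
Times 2: 2·(-2) + 3·2 = 2, so (-2, 2) solves it.
Shifting by a multiple of (3, −2) keeps it a solution: x = -2 + 1·3 = 1, y = 2 − 1·2 = 0.
Indeed 18·1 + 27·0 = 18 + 0 = 18.

x = 1, y = 0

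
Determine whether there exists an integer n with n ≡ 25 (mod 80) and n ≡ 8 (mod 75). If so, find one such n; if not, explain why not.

Both moduli are multiples of 5 = gcd(80, 75), so any solution would satisfy n ≡ 25 and n ≡ 8 modulo 5 simultaneously.
But 25 mod 5 = 0 while 8 mod 5 = 3, a contradiction.
Therefore no such n exists.

No such integer exists.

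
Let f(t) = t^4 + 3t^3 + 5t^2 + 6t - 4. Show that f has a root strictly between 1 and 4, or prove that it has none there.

No such root exists.

f(1) = 11 and f(4) = 548, both positive, so a sign-change argument is unavailable; we show f keeps this sign on the whole interval.
Substitute t = 1 + u, where 0 < u < 3 on the interval. Expanding, f(1 + u) = u^4 + 7u^3 + 20u^2 + 29u + 11.
All 5 nonzero coefficients of this polynomial in u are positive; hence for u > 0 the value is a sum of positive terms (the constant 11 among them).
So f is strictly positive on (1, 4); no root exists in the interval.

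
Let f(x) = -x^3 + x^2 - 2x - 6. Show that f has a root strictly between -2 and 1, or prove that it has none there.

f(-2) = 10 and f(1) = -8, which have opposite signs.
As a polynomial, f is continuous on every closed interval.
By the Intermediate Value Theorem, f takes the value 0 somewhere in the open interval.

Yes, f has a root in the interval.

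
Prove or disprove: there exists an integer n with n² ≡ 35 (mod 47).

There is no such integer.

47 is prime, so by Euler's criterion 35 is a square mod 47 iff 35^((47−1)/2) = 35^23 ≡ 1 (mod 47).
Squaring successively (mod 47): 35^2 = 1225 ≡ 3; 35^4 ≡ 3² = 9 ≡ 9; 35^8 ≡ 9² = 81 ≡ 34; 35^16 ≡ 34² = 1156 ≡ 28.
Since 23 = 16 + 4 + 2 + 1, 35^23 ≡ 28 · 9 · 3 · 35; multiplying out mod 47: 28·9 = 252 ≡ 17, then 17·3 = 51 ≡ 4, then 4·35 = 140 ≡ 46. Thus 35^23 ≡ 46 ≡ −1 (mod 47).
By Euler's criterion 35 is a quadratic non-residue mod 47: no n satisfies n² ≡ 35 (mod 47).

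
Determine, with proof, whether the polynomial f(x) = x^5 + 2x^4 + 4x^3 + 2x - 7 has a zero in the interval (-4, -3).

f(-4) = -783 and f(-3) = -202, both negative, so a sign-change argument is unavailable; we show f keeps this sign on the whole interval.
Substitute x = -3 − u, where 0 < u < 1 on the interval. Expanding, f(-3 − u) = -u^5 - 13u^4 - 70u^3 - 198u^2 - 299u - 202.
All 6 nonzero coefficients of this polynomial in u are negative; hence for u > 0 the value is a sum of negative terms (the constant -202 among them).
So f is strictly negative on (-4, -3); no root exists in the interval.

f has no root in that interval.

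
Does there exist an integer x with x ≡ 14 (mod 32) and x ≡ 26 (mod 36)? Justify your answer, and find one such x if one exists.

Here gcd(32, 36) = 4, and both 14 and 26 leave remainder 2 mod 4, so the system is consistent.
List candidates x ≡ 14 (mod 32): 14, 46, 78, 110, 142, 174, 206. Modulo 36 these are 14, 10, 6, 2, 34, 30, 26; 206 gives 26 as required.
Indeed 206 ≡ 14 (mod 32) and 206 ≡ 26 (mod 36).

x = 206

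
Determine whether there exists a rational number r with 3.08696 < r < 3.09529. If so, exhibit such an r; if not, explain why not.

r = 34/11

Multiplying by 11: 11·3.08696 = 33.95656 and 11·3.09529 = 34.04819, so the integer 34 lies strictly between them.
So r = 34/11 works: it is a ratio of integers, and dividing 11·3.08696 < 34 < 11·3.09529 through by 11 gives 3.08696 < 34/11 < 3.09529.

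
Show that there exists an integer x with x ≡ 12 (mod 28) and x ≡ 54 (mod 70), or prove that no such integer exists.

gcd(28, 70) = 14. A simultaneous solution exists iff 12 ≡ 54 (mod 14); here 12 mod 14 = 12 = 54 mod 14, so it does.
The integers ≡ 12 (mod 28) are 12, 40, 68, 96, 124, …; their remainders mod 70 are 12, 40, 68, 26, 54, so x = 124 is the first that is ≡ 54 (mod 70).
Indeed 124 ≡ 12 (mod 28) and 124 ≡ 54 (mod 70).

x = 124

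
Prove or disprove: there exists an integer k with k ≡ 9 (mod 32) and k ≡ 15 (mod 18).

k = 105

Here gcd(32, 18) = 2, and both 9 and 15 leave remainder 1 mod 2, so the system is consistent.
The integers ≡ 9 (mod 32) are 9, 41, 73, 105, …; their remainders mod 18 are 9, 5, 1, 15, so k = 105 is the first that is ≡ 15 (mod 18).
Indeed 105 ≡ 9 (mod 32) and 105 ≡ 15 (mod 18).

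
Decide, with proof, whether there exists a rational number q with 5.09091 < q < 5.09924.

Multiplying by 21: 21·5.09091 = 106.90911 and 21·5.09924 = 107.08404, so the integer 107 lies strictly between them.
Dividing back, 5.09091 < 107/21 < 5.09924, and 107/21 is rational.

q = 107/21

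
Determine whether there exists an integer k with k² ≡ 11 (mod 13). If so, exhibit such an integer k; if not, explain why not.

No such integer exists.

Squares mod 13 repeat after k = 6 (as (−k)² = k²); for k = 0..6 they are 0, 1, 4, 9, 3, 12, 10.
The set of squares mod 13 is therefore {0, 1, 3, 4, 9, 10, 12}, which does not contain 11.
Hence no integer k has k² ≡ 11 (mod 13).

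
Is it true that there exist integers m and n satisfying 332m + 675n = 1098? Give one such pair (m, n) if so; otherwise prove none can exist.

332 and 675 are coprime, so 332m + 675n ranges over all of ℤ.
Dividing repeatedly: 675 = 2·332 + 11, 332 = 30·11 + 2, 11 = 5·2 + 1, 2 = 2·1 + 0.
Unwinding: 1 = 11 − 5·2 = 11 − 5·(332 − 30·11) = −5·332 + 151·11 = −5·332 + 151·(675 − 2·332) = 151·675 − 307·332, i.e. 332·(-307) + 675·151 = 1.
Scaling by 1098 gives the particular solution (m, n) = (-337086, 165798).
Shifting by a multiple of (675, −332) keeps it a solution: m = -337086 + 500·675 = 414, n = 165798 − 500·332 = -202.
Indeed 332·414 + 675·(-202) = 137448 − 136350 = 1098.

m = 414, n = -202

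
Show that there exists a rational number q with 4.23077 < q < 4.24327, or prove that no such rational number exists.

Look for a denominator N such that an integer falls strictly between N·4.23077 and N·4.24327. N = 17 works: 17·4.23077 = 71.92309 < 72 < 72.13559 = 17·4.24327.
Dividing back, 4.23077 < 72/17 < 4.24327, and 72/17 is rational.

q = 72/17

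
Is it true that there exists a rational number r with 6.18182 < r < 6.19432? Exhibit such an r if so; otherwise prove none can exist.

Scale by 16: the interval becomes (98.90912, 99.10912), which contains the integer 99.
Dividing back, 6.18182 < 99/16 < 6.19432, and 99/16 is rational.

r = 99/16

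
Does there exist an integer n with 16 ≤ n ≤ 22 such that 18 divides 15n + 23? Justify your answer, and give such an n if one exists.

No, no such integer n in that range exists.

For n = 16, 17, …, 22 the values of 15n + 23 modulo 18 are 11, 8, 5, 2, 17, 14, 11 respectively.
None is 0, so 18 never divides 15n + 23 on this range.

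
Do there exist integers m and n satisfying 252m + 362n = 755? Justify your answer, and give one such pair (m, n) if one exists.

gcd(252, 362) = 2, so every integer of the form 252m + 362n is a multiple of 2.
But 755 = 2·377 + 1, so 2 ∤ 755.
Hence no integers m, n satisfy the equation.

No such integers exist.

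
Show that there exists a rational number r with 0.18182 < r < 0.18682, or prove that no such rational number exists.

r = 5/27

Scale by 27: the interval becomes (4.90914, 5.04414), which contains the integer 5.
Dividing back, 0.18182 < 5/27 < 0.18682, and 5/27 is rational.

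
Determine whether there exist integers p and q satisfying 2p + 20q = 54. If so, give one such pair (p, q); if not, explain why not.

p = 7, q = 2

gcd(2, 20) = 2, and 2 divides 54, so integer solutions exist.
Dividing through by 2 reduces the equation to 1p + 10q = 27.
The coefficient of p is 1, so setting q = 0 and p = 27 already solves it.
Shifting by a multiple of (10, −1) keeps it a solution: p = 27 − 2·10 = 7, q = 0 + 2·1 = 2.
Indeed 2·7 + 20·2 = 14 + 40 = 54.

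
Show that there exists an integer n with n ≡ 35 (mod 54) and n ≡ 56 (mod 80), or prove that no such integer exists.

Reduce both congruences modulo 2, which divides 54 and 80: they say n ≡ 35 (mod 2) and n ≡ 56 (mod 2).
These are incompatible: 35 − 56 = -21 is not divisible by 2.
So no integer satisfies both congruences.

No such integer exists.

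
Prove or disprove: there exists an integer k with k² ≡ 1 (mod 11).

k = 10 works: 10² = 100, and 100 − 1 = 99 = 9·11.

k = 10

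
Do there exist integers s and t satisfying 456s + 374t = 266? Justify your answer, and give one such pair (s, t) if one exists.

Every value of 456s + 374t is a multiple of gcd(456, 374) = 2; since 2 ∣ 266, solutions exist.
Dividing through by 2 reduces the equation to 228s + 187t = 133.
Run the Euclidean algorithm on 228 and 187: 228 = 1·187 + 41, 187 = 4·41 + 23, 41 = 1·23 + 18, 23 = 1·18 + 5, 18 = 3·5 + 3, 5 = 1·3 + 2, 3 = 1·2 + 1, 2 = 2·1 + 0.
Working back up the chain: 1 = 3 − 1·2 = 3 − (5 − 1·3) = −5 + 2·3 = −5 + 2·(18 − 3·5) = 2·18 − 7·5 = 2·18 − 7·(23 − 1·18) = −7·23 + 9·18 = −7·23 + 9·(41 − 1·23) = 9·41 − 16·23 = 9·41 − 16·(187 − 4·41) = −16·187 + 73·41 = −16·187 + 73·(228 − 1·187) = 73·228 − 89·187. So 228·73 + 187·(-89) = 1.
Scaling by 133 gives the particular solution (s, t) = (9709, -11837).
The general solution is s = 9709 + 187k, t = -11837 − 228k; taking k = -51 gives the smaller pair s = 172, t = -209.
Check: 456·172 + 374·(-209) = 78432 − 78166 = 266. ✓

s = 172, t = -209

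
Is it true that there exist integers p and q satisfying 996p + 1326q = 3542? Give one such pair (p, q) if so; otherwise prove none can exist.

There are no such integers.

Both 996 and 1326 are divisible by gcd(996, 1326) = 6, hence so is any combination 996p + 1326q.
But 3542 = 6·590 + 2, so 6 ∤ 3542.
Therefore 996p + 1326q = 3542 has no solution in integers.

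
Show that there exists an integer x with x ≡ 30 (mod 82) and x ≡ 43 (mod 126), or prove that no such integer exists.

gcd(82, 126) = 2. If x ≡ 30 (mod 82) and x ≡ 43 (mod 126), then x ≡ 30 (mod 2) and x ≡ 43 (mod 2).
These are incompatible: 30 − 43 = -13 is not divisible by 2.
So no integer satisfies both congruences.

No such integer exists.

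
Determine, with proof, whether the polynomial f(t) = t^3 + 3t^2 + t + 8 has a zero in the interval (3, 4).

f(3) = 65 and f(4) = 124, both positive, so a sign-change argument is unavailable; we show f keeps this sign on the whole interval.
Substitute t = 3 + u, where 0 < u < 1 on the interval. Expanding, f(3 + u) = u^3 + 12u^2 + 46u + 65.
The nonzero coefficients here are all positive, so for u > 0 every term is positive (or zero), and the constant term 65 is strictly positive.
So f is strictly positive on (3, 4); no root exists in the interval.

No such root exists.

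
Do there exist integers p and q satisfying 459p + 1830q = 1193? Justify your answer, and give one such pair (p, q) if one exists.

gcd(459, 1830) = 3, so every integer of the form 459p + 1830q is a multiple of 3.
However 1193 leaves remainder 2 on division by 3.
Therefore 459p + 1830q = 1193 has no solution in integers.

No such integers exist.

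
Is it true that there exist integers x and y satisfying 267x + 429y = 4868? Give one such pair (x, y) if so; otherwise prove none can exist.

No such integers exist.

gcd(267, 429) = 3, so every integer of the form 267x + 429y is a multiple of 3.
But 4868 is not a multiple of 3 (it leaves remainder 2).
Hence no integers x, y satisfy the equation.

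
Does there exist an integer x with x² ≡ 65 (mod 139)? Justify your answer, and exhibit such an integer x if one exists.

x = 75 works: 75² = 5625, and 5625 − 65 = 5560 = 40·139.

x = 75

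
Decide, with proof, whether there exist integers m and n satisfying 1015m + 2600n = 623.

There are no such integers.

gcd(1015, 2600) = 5, so every integer of the form 1015m + 2600n is a multiple of 5.
But 623 = 5·124 + 3, so 5 ∤ 623.
So the equation is unsolvable over ℤ.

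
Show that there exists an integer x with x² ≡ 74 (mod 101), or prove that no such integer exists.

No, no such integer exists.

Apply Euler's criterion with the prime 101: 74 is a quadratic residue iff 74^50 ≡ 1 (mod 101), and a non-residue iff it is ≡ −1.
Repeated squaring mod 101: 74^2 = 5476 ≡ 22; 74^4 ≡ 22² = 484 ≡ 80; 74^8 ≡ 80² = 6400 ≡ 37; 74^16 ≡ 37² = 1369 ≡ 56; 74^32 ≡ 56² = 3136 ≡ 5.
Since 50 = 32 + 16 + 2, 74^50 ≡ 5 · 56 · 22; multiplying out mod 101: 5·56 = 280 ≡ 78, then 78·22 = 1716 ≡ 100. Thus 74^50 ≡ 100 ≡ −1 (mod 101).
By Euler's criterion 74 is a quadratic non-residue mod 101: no x satisfies x² ≡ 74 (mod 101).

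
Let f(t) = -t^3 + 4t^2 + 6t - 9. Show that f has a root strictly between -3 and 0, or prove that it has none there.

f(-3) = 36 and f(0) = -9, which have opposite signs.
f is continuous everywhere (it is a polynomial), in particular on [-3, 0].
By the Intermediate Value Theorem, f takes the value 0 somewhere in the open interval.

Such a root exists.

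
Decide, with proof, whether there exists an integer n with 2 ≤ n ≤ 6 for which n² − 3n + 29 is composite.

At n = 2: 2² − 3·2 + 29 = 27 = 3·9, which is composite.

n = 2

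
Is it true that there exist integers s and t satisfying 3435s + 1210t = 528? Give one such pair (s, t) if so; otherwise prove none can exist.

Any value of 3435s + 1210t is a multiple of gcd(3435, 1210) = 5.
But 528 is not a multiple of 5 (it leaves remainder 3).
Hence no integers s, t satisfy the equation.

There are no such integers.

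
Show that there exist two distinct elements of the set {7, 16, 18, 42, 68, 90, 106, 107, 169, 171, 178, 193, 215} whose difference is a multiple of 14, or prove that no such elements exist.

Two integers differ by a multiple of 14 exactly when they have the same residue mod 14. The residues are 7↦7, 16↦2, 18↦4, 42↦0, 68↦12, 90↦6, 106↦8, 107↦9, 169↦1, 171↦3, 178↦10, 193↦11, 215↦5.
No residue repeats among the 13 elements, so no pair has difference ≡ 0 (mod 14).

No such pair exists.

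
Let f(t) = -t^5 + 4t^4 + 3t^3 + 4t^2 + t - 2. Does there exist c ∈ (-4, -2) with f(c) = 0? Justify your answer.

The endpoint values f(-4) = 1914 and f(-2) = 84 are both positive. Claim: f(t) > 0 for every t in (-4, -2).
Shift to the endpoint -2: with t = -2 − u (0 < u < 2), one computes f(-2 − u) = u^5 + 14u^4 + 69u^3 + 162u^2 + 187u + 84.
All 6 nonzero coefficients of this polynomial in u are positive; hence for u > 0 the value is a sum of positive terms (the constant 84 among them).
Therefore f(t) > 0 throughout (-4, -2), and f has no zero there.

f has no root in that interval.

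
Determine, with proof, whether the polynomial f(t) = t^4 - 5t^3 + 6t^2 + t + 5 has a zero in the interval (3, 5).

No.

The endpoint values f(3) = 8 and f(5) = 160 are both positive. Claim: f(t) > 0 for every t in (3, 5).
Shift to the endpoint 3: with t = 3 + u (0 < u < 2), one computes f(3 + u) = u^4 + 7u^3 + 15u^2 + 10u + 8.
The nonzero coefficients here are all positive, so for u > 0 every term is positive (or zero), and the constant term 8 is strictly positive.
So f is strictly positive on (3, 5); no root exists in the interval.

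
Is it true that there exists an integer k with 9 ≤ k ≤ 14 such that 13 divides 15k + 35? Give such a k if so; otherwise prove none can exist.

No, no such integer k in that range exists.

The values of 15k + 35 for k = 9, 10, …, 14 are 170, 185, 200, 215, 230, 245; reduced mod 13 these are 1, 3, 5, 7, 9, 11.
Since 0 is absent from this list, 13 ∤ 15k + 35 for every k with 9 ≤ k ≤ 14.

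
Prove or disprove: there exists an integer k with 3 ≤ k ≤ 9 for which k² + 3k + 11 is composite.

At k = 5: 5² + 3·5 + 11 = 51 = 3·17, which is composite.

k = 5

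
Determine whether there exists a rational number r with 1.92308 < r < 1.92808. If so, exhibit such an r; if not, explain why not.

Scale by 27: the interval becomes (51.92316, 52.05816), which contains the integer 52.
So r = 52/27 works: it is a ratio of integers, and dividing 27·1.92308 < 52 < 27·1.92808 through by 27 gives 1.92308 < 52/27 < 1.92808.

r = 52/27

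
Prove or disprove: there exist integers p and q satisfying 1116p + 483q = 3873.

p = 87, q = -193

Every value of 1116p + 483q is a multiple of gcd(1116, 483) = 3; since 3 ∣ 3873, solutions exist.
Dividing through by 3 reduces the equation to 372p + 161q = 1291.
Dividing repeatedly: 372 = 2·161 + 50, 161 = 3·50 + 11, 50 = 4·11 + 6, 11 = 1·6 + 5, 6 = 1·5 + 1, 5 = 5·1 + 0.
Working back up the chain: 1 = 6 − 1·5 = 6 − (11 − 1·6) = −11 + 2·6 = −11 + 2·(50 − 4·11) = 2·50 − 9·11 = 2·50 − 9·(161 − 3·50) = −9·161 + 29·50 = −9·161 + 29·(372 − 2·161) = 29·372 − 67·161. So 372·29 + 161·(-67) = 1.
Times 1291: 372·37439 + 161·(-86497) = 1291, so (37439, -86497) solves it.
Shifting by a multiple of (161, −372) keeps it a solution: p = 37439 − 232·161 = 87, q = -86497 + 232·372 = -193.
Indeed 1116·87 + 483·(-193) = 97092 − 93219 = 3873.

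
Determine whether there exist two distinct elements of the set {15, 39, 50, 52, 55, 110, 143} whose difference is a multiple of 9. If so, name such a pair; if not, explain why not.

Residues mod 9: 15↦6, 39↦3, 50↦5, 52↦7, 55↦1, 110↦2, 143↦8.
These 7 residues are pairwise different, hence no difference of two elements is divisible by 9.

No such pair exists.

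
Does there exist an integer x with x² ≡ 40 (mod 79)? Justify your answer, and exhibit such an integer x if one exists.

Take x = 35. Then 35² = 1225 = 15·79 + 40, so 35² ≡ 40 (mod 79).

x = 35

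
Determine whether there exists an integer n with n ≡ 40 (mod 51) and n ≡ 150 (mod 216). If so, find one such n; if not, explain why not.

No such integer exists.

Both moduli are multiples of 3 = gcd(51, 216), so any solution would satisfy n ≡ 40 and n ≡ 150 modulo 3 simultaneously.
However 40 ≡ 1 and 150 ≡ 0 (mod 3), and 1 ≠ 0.
So no integer satisfies both congruences.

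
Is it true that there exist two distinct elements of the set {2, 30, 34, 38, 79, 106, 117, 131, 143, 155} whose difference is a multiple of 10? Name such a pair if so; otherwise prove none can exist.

Residues mod 10: 2↦2, 30↦0, 34↦4, 38↦8, 79↦9, 106↦6, 117↦7, 131↦1, 143↦3, 155↦5.
All 10 residues are distinct, so no two elements differ by a multiple of 10.

No such pair exists.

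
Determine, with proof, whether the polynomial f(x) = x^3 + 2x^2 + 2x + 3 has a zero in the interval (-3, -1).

f(-3) = -12 and f(-1) = 2, which have opposite signs.
As a polynomial, f is continuous on every closed interval.
By the Intermediate Value Theorem f must vanish at some point of (-3, -1).

Such a root exists.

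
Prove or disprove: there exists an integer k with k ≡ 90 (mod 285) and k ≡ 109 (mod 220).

Reduce both congruences modulo 5, which divides 285 and 220: they say k ≡ 90 (mod 5) and k ≡ 109 (mod 5).
These are incompatible: 90 − 109 = -19 is not divisible by 5.
So no integer satisfies both congruences.

No, no such integer exists.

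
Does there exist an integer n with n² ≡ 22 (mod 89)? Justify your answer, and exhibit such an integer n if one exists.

Take n = 72. Then 72² = 5184 = 58·89 + 22, so 72² ≡ 22 (mod 89).

n = 72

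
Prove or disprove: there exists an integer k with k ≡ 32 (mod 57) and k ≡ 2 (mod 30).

gcd(57, 30) = 3. A simultaneous solution exists iff 32 ≡ 2 (mod 3); here 32 mod 3 = 2 = 2 mod 3, so it does.
In fact k = 32 itself already satisfies 32 mod 30 = 2.
Indeed 32 ≡ 32 (mod 57) and 32 ≡ 2 (mod 30).

k = 32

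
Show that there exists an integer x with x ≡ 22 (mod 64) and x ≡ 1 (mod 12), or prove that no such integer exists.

Reduce both congruences modulo 4, which divides 64 and 12: they say x ≡ 22 (mod 4) and x ≡ 1 (mod 4).
But 22 mod 4 = 2 while 1 mod 4 = 1, a contradiction.
Hence the system has no solution.

No such integer exists.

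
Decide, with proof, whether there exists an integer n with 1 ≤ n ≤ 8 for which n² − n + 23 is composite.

At n = 2: 2² − 2 + 23 = 25 = 5·5, which is composite.

n = 2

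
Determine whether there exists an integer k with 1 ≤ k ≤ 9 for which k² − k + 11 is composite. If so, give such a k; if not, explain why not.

The values for k = 1, 2, …, 9 are 11, 13, 17, 23, 31, 41, 53, 67, 83, and each of these is prime.
So no value in the range makes the expression composite.

No, no such integer k in that range exists.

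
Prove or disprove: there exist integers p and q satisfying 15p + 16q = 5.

p = 11, q = -10

15 and 16 are coprime, so 15p + 16q ranges over all of ℤ.
Euclidean algorithm: 16 = 1·15 + 1, 15 = 15·1 + 0.
Working back up the chain: 1 = 16 − 1·15. So 15·(-1) + 16·1 = 1.
Times 5: 15·(-5) + 16·5 = 5, so (-5, 5) solves it.
Adding 1·16 to p and subtracting 1·15 from q gives the tidier solution (11, -10).
Indeed 15·11 + 16·(-10) = 165 − 160 = 5.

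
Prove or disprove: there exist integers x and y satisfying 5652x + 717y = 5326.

Any value of 5652x + 717y is a multiple of gcd(5652, 717) = 3.
However 5326 leaves remainder 1 on division by 3.
Hence no integers x, y satisfy the equation.

No such integers exist.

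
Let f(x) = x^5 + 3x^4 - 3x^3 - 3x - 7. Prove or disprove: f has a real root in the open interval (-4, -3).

Yes, f has a root in the interval.

f(-4) = -59 and f(-3) = 83, which have opposite signs.
As a polynomial, f is continuous on every closed interval.
By the Intermediate Value Theorem f must vanish at some point of (-4, -3).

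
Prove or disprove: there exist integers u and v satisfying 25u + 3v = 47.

Since gcd(25, 3) = 1, every integer is an integer combination of 25 and 3.
Run the Euclidean algorithm on 25 and 3: 25 = 8·3 + 1, 3 = 3·1 + 0.
Unwinding: 1 = 25 − 8·3, i.e. 25·1 + 3·(-8) = 1.
Scaling by 47 gives the particular solution (u, v) = (47, -376).
The general solution is u = 47 + 3k, v = -376 − 25k; taking k = -15 gives the smaller pair u = 2, v = -1.
Indeed 25·2 + 3·(-1) = 50 − 3 = 47.

u = 2, v = -1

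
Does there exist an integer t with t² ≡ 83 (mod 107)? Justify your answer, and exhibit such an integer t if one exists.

t = 46 works: 46² = 2116, and 2116 − 83 = 2033 = 19·107.

t = 46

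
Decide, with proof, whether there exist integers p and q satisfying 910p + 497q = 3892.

p = 1, q = 6

Since gcd(910, 497) = 7 and 3892 = 7·556, Bézout's identity guarantees a solution.
Dividing through by 7 reduces the equation to 130p + 71q = 556.
Euclidean algorithm: 130 = 1·71 + 59, 71 = 1·59 + 12, 59 = 4·12 + 11, 12 = 1·11 + 1, 11 = 11·1 + 0.
Unwinding: 1 = 12 − 1·11 = 12 − (59 − 4·12) = −59 + 5·12 = −59 + 5·(71 − 1·59) = 5·71 − 6·59 = 5·71 − 6·(130 − 1·71) = −6·130 + 11·71, i.e. 130·(-6) + 71·11 = 1.
Times 556: 130·(-3336) + 71·6116 = 556, so (-3336, 6116) solves it.
Adding 47·71 to p and subtracting 47·130 from q gives the tidier solution (1, 6).
Indeed 910·1 + 497·6 = 910 + 2982 = 3892.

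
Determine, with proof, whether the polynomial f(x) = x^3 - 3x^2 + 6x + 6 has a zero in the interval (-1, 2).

f(-1) = -4 and f(2) = 14, which have opposite signs.
Since f is a polynomial it is continuous on [-1, 2].
By the Intermediate Value Theorem f must vanish at some point of (-1, 2).

Such a root exists.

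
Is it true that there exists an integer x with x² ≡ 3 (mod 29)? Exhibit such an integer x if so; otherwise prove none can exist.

Apply Euler's criterion with the prime 29: 3 is a quadratic residue iff 3^14 ≡ 1 (mod 29), and a non-residue iff it is ≡ −1.
Repeated squaring mod 29: 3^2 = 9 ≡ 9; 3^4 ≡ 9² = 81 ≡ 23; 3^8 ≡ 23² = 529 ≡ 7.
Since 14 = 8 + 4 + 2, 3^14 ≡ 7 · 23 · 9; multiplying out mod 29: 7·23 = 161 ≡ 16, then 16·9 = 144 ≡ 28. Thus 3^14 ≡ 28 ≡ −1 (mod 29).
The value −1 means 3 is a non-residue modulo 29, so x² ≡ 3 (mod 29) is impossible.

No such integer exists.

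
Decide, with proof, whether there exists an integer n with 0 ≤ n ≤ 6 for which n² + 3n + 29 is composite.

n = 1

At n = 1: 1² + 3·1 + 29 = 33 = 3·11, which is composite.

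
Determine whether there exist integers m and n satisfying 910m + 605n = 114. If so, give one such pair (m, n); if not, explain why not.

gcd(910, 605) = 5, so every integer of the form 910m + 605n is a multiple of 5.
However 114 leaves remainder 4 on division by 5.
Hence no integers m, n satisfy the equation.

No such integers exist.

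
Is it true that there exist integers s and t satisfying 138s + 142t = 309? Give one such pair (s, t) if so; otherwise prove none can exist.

gcd(138, 142) = 2, so every integer of the form 138s + 142t is a multiple of 2.
However 309 leaves remainder 1 on division by 2.
So the equation is unsolvable over ℤ.

There are no such integers.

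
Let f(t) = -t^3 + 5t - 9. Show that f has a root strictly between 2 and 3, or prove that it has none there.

No.

f(2) = -7 and f(3) = -21, both negative, so a sign-change argument is unavailable; we show f keeps this sign on the whole interval.
Shift to the endpoint 2: with t = 2 + u (0 < u < 1), one computes f(2 + u) = -u^3 - 6u^2 - 7u - 7.
All 4 nonzero coefficients of this polynomial in u are negative; hence for u > 0 the value is a sum of negative terms (the constant -7 among them).
Therefore f(t) < 0 throughout (2, 3), and f has no zero there.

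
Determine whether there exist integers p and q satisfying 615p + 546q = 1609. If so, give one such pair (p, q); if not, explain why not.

Both 615 and 546 are divisible by gcd(615, 546) = 3, hence so is any combination 615p + 546q.
But 1609 is not a multiple of 3 (it leaves remainder 1).
So the equation is unsolvable over ℤ.

No such integers exist.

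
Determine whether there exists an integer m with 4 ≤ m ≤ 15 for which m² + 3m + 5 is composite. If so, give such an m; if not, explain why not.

m = 7

At m = 7: 7² + 3·7 + 5 = 75 = 3·25, which is composite.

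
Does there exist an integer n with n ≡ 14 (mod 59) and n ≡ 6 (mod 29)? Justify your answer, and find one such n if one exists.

The moduli 59 and 29 are coprime, so by the Chinese Remainder Theorem a unique solution modulo 1711 exists.
Any solution of the first congruence is n = 14 + 59t; substituting into the second, 59t ≡ 6 − 14 ≡ 21 (mod 29).
59 ≡ 1 (mod 29), so this reads 1t ≡ 21 (mod 29). So t ≡ 21 (mod 29).
Taking t = 21 gives n = 14 + 59·21 = 1253.
Check: 1253 mod 59 = 14, 1253 mod 29 = 6. ✓

n = 1253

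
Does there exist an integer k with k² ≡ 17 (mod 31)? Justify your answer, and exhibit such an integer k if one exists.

No such integer exists.

Apply Euler's criterion with the prime 31: 17 is a quadratic residue iff 17^15 ≡ 1 (mod 31), and a non-residue iff it is ≡ −1.
Repeated squaring mod 31: 17^2 = 289 ≡ 10; 17^4 ≡ 10² = 100 ≡ 7; 17^8 ≡ 7² = 49 ≡ 18.
Since 15 = 8 + 4 + 2 + 1, 17^15 ≡ 18 · 7 · 10 · 17; multiplying out mod 31: 18·7 = 126 ≡ 2, then 2·10 = 20 ≡ 20, then 20·17 = 340 ≡ 30. Thus 17^15 ≡ 30 ≡ −1 (mod 31).
The value −1 means 17 is a non-residue modulo 31, so k² ≡ 17 (mod 31) is impossible.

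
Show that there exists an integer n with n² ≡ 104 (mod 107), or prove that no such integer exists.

Apply Euler's criterion with the prime 107: 104 is a quadratic residue iff 104^53 ≡ 1 (mod 107), and a non-residue iff it is ≡ −1.
Squaring successively (mod 107): 104^2 = 10816 ≡ 9; 104^4 ≡ 9² = 81 ≡ 81; 104^8 ≡ 81² = 6561 ≡ 34; 104^16 ≡ 34² = 1156 ≡ 86; 104^32 ≡ 86² = 7396 ≡ 13.
Since 53 = 32 + 16 + 4 + 1, 104^53 ≡ 13 · 86 · 81 · 104; multiplying out mod 107: 13·86 = 1118 ≡ 48, then 48·81 = 3888 ≡ 36, then 36·104 = 3744 ≡ 106. Thus 104^53 ≡ 106 ≡ −1 (mod 107).
The value −1 means 104 is a non-residue modulo 107, so n² ≡ 104 (mod 107) is impossible.

No, no such integer exists.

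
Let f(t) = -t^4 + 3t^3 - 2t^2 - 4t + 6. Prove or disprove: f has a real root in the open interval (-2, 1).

f(-2) = -34 and f(1) = 2, which have opposite signs.
f is continuous everywhere (it is a polynomial), in particular on [-2, 1].
By the Intermediate Value Theorem, f takes the value 0 somewhere in the open interval.

Such a root exists.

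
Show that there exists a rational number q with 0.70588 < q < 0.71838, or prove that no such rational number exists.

q = 5/7

Look for a denominator N such that an integer falls strictly between N·0.70588 and N·0.71838. N = 7 works: 7·0.70588 = 4.94116 < 5 < 5.02866 = 7·0.71838.
So q = 5/7 works: it is a ratio of integers, and dividing 7·0.70588 < 5 < 7·0.71838 through by 7 gives 0.70588 < 5/7 < 0.71838.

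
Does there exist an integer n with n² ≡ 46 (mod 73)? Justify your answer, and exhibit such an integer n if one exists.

n = 51

n = 51 works: 51² = 2601, and 2601 − 46 = 2555 = 35·73.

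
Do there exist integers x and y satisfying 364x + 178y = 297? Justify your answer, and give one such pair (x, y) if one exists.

gcd(364, 178) = 2, so every integer of the form 364x + 178y is a multiple of 2.
However 297 leaves remainder 1 on division by 2.
So the equation is unsolvable over ℤ.

No, no such integers exist.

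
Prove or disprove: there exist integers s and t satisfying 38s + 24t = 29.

No, no such integers exist.

Both 38 and 24 are divisible by gcd(38, 24) = 2, hence so is any combination 38s + 24t.
However 29 leaves remainder 1 on division by 2.
So the equation is unsolvable over ℤ.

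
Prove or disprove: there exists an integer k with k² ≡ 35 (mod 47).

Apply Euler's criterion with the prime 47: 35 is a quadratic residue iff 35^23 ≡ 1 (mod 47), and a non-residue iff it is ≡ −1.
Squaring successively (mod 47): 35^2 = 1225 ≡ 3; 35^4 ≡ 3² = 9 ≡ 9; 35^8 ≡ 9² = 81 ≡ 34; 35^16 ≡ 34² = 1156 ≡ 28.
Since 23 = 16 + 4 + 2 + 1, 35^23 ≡ 28 · 9 · 3 · 35; multiplying out mod 47: 28·9 = 252 ≡ 17, then 17·3 = 51 ≡ 4, then 4·35 = 140 ≡ 46. Thus 35^23 ≡ 46 ≡ −1 (mod 47).
By Euler's criterion 35 is a quadratic non-residue mod 47: no k satisfies k² ≡ 35 (mod 47).

There is no such integer.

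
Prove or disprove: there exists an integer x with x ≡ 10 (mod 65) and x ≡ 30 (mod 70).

The moduli are not coprime: gcd(65, 70) = 5. Compatibility requires 5 ∣ (30 − 10) = 20, which holds, so solutions exist.
Write x = 10 + 65t. Then 65t ≡ 30 − 10 ≡ 20 (mod 70); dividing through by 5 gives 13t ≡ 4 (mod 14).
To invert 13 modulo 14: 14 = 1·13 + 1, 13 = 13·1 + 0, and unwinding, 1 = 14 − 1·13. Thus 13⁻¹ ≡ -1 ≡ 13 (mod 14).
Therefore t ≡ 13·4 = 52 ≡ 10 (mod 14).
Then x = 10 + 65·10 = 660.
Indeed 660 ≡ 10 (mod 65) and 660 ≡ 30 (mod 70).

x = 660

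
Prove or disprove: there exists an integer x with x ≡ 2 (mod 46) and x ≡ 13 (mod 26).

gcd(46, 26) = 2. If x ≡ 2 (mod 46) and x ≡ 13 (mod 26), then x ≡ 2 (mod 2) and x ≡ 13 (mod 2).
However 2 ≡ 0 and 13 ≡ 1 (mod 2), and 0 ≠ 1.
Therefore no such x exists.

No such integer exists.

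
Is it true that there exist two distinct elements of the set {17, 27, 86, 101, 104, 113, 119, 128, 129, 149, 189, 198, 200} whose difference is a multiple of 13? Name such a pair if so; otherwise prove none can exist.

Two integers differ by a multiple of 13 exactly when they have the same residue mod 13. The residues are 17↦4, 27↦1, 86↦8, 101↦10, 104↦0, 113↦9, 119↦2, 128↦11, 129↦12, 149↦6, 189↦7, 198↦3, 200↦5.
No residue repeats among the 13 elements, so no pair has difference ≡ 0 (mod 13).

No such pair exists.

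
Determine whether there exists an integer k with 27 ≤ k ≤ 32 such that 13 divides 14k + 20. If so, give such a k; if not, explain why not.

For k = 27, 28, …, 31 the values 398, 412, 426, 440, 454 are not multiples of 13. Try k = 32: 14·32 + 20 = 468 = 36·13, which is divisible by 13.

k = 32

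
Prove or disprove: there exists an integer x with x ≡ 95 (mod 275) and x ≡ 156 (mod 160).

There is no such integer.

Both moduli are multiples of 5 = gcd(275, 160), so any solution would satisfy x ≡ 95 and x ≡ 156 modulo 5 simultaneously.
These are incompatible: 95 − 156 = -61 is not divisible by 5.
Therefore no such x exists.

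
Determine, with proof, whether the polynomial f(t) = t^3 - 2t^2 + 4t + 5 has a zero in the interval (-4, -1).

Evaluate at the endpoints: f(-4) = -107, f(-1) = -2 — same sign (negative).
f'(t) = 3t^2 - 4t + 4 has discriminant (-4)² − 4·3·4 = -32 < 0, so f' has no real roots and is positive for every real t.
So f is strictly increasing; between -4 and -1 its values lie between f(-4) = -107 and f(-1) = -2, all negative. Therefore f has no root in (-4, -1).

f has no root in that interval.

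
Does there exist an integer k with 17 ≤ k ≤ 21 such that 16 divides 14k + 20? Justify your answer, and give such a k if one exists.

k = 18

At k = 17 the value 258 is not a multiple of 16. At k = 18 we get 14·18 + 20 = 272, and 272 = 16·17.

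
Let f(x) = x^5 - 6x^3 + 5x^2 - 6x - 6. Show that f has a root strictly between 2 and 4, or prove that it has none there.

Such a root exists.

f(2) = -14 and f(4) = 690, which have opposite signs.
As a polynomial, f is continuous on every closed interval.
By the Intermediate Value Theorem, f takes the value 0 somewhere in the open interval.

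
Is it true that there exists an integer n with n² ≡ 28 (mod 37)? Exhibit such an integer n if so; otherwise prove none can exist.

n = 18

n = 18 works: 18² = 324, and 324 − 28 = 296 = 8·37.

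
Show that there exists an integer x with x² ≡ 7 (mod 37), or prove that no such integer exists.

Take x = 9. Then 9² = 81 = 2·37 + 7, so 9² ≡ 7 (mod 37).

x = 9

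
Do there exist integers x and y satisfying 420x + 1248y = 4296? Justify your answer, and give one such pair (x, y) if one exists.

x = 34, y = -8

Since gcd(420, 1248) = 12 and 4296 = 12·358, Bézout's identity guarantees a solution.
Dividing through by 12 reduces the equation to 35x + 104y = 358.
Dividing repeatedly: 104 = 2·35 + 34, 35 = 1·34 + 1, 34 = 34·1 + 0.
Working back up the chain: 1 = 35 − 1·34 = 35 − (104 − 2·35) = −104 + 3·35. So 35·3 + 104·(-1) = 1.
Times 358: 35·1074 + 104·(-358) = 358, so (1074, -358) solves it.
Shifting by a multiple of (104, −35) keeps it a solution: x = 1074 − 10·104 = 34, y = -358 + 10·35 = -8.
Check: 420·34 + 1248·(-8) = 14280 − 9984 = 4296. ✓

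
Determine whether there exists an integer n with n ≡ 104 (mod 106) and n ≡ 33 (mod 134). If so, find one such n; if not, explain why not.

Reduce both congruences modulo 2, which divides 106 and 134: they say n ≡ 104 (mod 2) and n ≡ 33 (mod 2).
However 104 ≡ 0 and 33 ≡ 1 (mod 2), and 0 ≠ 1.
Therefore no such n exists.

There is no such integer.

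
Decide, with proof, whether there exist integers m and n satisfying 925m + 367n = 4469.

Since gcd(925, 367) = 1, every integer is an integer combination of 925 and 367.
Run the Euclidean algorithm on 925 and 367: 925 = 2·367 + 191, 367 = 1·191 + 176, 191 = 1·176 + 15, 176 = 11·15 + 11, 15 = 1·11 + 4, 11 = 2·4 + 3, 4 = 1·3 + 1, 3 = 3·1 + 0.
Working back up the chain: 1 = 4 − 1·3 = 4 − (11 − 2·4) = −11 + 3·4 = −11 + 3·(15 − 1·11) = 3·15 − 4·11 = 3·15 − 4·(176 − 11·15) = −4·176 + 47·15 = −4·176 + 47·(191 − 1·176) = 47·191 − 51·176 = 47·191 − 51·(367 − 1·191) = −51·367 + 98·191 = −51·367 + 98·(925 − 2·367) = 98·925 − 247·367. So 925·98 + 367·(-247) = 1.
Times 4469: 925·437962 + 367·(-1103843) = 4469, so (437962, -1103843) solves it.
Shifting by a multiple of (367, −925) keeps it a solution: m = 437962 − 1193·367 = 131, n = -1103843 + 1193·925 = -318.
Check: 925·131 + 367·(-318) = 121175 − 116706 = 4469. ✓

m = 131, n = -318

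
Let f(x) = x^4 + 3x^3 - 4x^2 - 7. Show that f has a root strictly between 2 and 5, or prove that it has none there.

f(2) = 17 and f(5) = 893, both positive, so a sign-change argument is unavailable; we show f keeps this sign on the whole interval.
Shift to the endpoint 2: with x = 2 + u (0 < u < 3), one computes f(2 + u) = u^4 + 11u^3 + 38u^2 + 52u + 17.
All 5 nonzero coefficients of this polynomial in u are positive; hence for u > 0 the value is a sum of positive terms (the constant 17 among them).
So f is strictly positive on (2, 5); no root exists in the interval.

No such root exists.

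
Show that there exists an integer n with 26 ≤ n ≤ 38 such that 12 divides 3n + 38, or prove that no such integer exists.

For n = 26, 27, …, 38 the values of 3n + 38 modulo 12 are 8, 11, 2, 5, 8, 11, 2, 5, 8, 11, 2, 5, 8 respectively.
The residue 0 does not occur, so no n in [26, 38] makes 3n + 38 a multiple of 12.

There is no such integer n in that range.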